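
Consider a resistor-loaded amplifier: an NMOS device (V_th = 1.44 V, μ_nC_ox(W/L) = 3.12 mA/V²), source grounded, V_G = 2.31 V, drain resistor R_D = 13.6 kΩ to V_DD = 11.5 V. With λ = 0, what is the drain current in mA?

V_GS = V_G = 2.31 V, so V_ov = 2.31 − 1.44 = 0.87 V.
Assume saturation: I_D = ½ k_n V_ov² = 0.5 × 3.12 × 0.87² = 1.18 mA, giving V_DS = V_DD − I_D R_D = 11.5 − 1.18 × 13.6 = -4.56 V.
But -4.56 V < V_ov = 0.87 V, so the device is actually in triode.
In triode I_D = k_n[V_ov V_DS − ½ V_DS²] and I_D = (V_DD − V_DS)/R_D. Equating: 21.2 V_DS² − 37.92 V_DS + 11.5 = 0, giving V_DS = 0.387 V (the root below V_ov).
I_D = (11.5 − 0.387) / 13.6 = 0.817 mA.

I_D = 0.817 mA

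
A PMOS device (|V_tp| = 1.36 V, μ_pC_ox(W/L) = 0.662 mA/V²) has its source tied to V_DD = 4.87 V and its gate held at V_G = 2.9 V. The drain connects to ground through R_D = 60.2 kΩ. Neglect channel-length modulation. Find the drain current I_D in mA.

I_D = 0.0770 mA

V_SG = V_DD − V_G = 4.87 − 2.9 = 1.97 V, so V_ov = 1.97 − 1.36 = 0.61 V.
Assume saturation: I_D = ½ k_p V_ov² = 0.5 × 0.662 × 0.61² = 0.123 mA, giving V_SD = V_DD − I_D R_D = 4.87 − 0.123 × 60.2 = -2.54 V.
But -2.54 V < V_ov = 0.61 V, so the device is actually in triode.
In triode I_D = k_p[V_ov V_SD − ½ V_SD²] and I_D = (V_DD − V_SD)/R_D. Equating: 19.9 V_SD² − 25.31 V_SD + 4.87 = 0, giving V_SD = 0.236 V (the root below V_ov).
I_D = (4.87 − 0.236) / 60.2 = 0.077 mA.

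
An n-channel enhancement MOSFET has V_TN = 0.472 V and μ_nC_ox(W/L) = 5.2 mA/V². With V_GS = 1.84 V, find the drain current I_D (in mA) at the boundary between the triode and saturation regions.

At the boundary V_DS = V_ov = V_GS − V_TN = 1.84 − 0.472 = 1.37 V.
I_D = ½ k_n V_ov² = 0.5 × 5.2 × 1.37² = 4.87 mA.

I_D = 4.87 mA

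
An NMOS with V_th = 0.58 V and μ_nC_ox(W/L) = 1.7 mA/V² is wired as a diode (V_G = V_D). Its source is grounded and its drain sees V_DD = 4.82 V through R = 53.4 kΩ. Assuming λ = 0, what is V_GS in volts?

With gate tied to drain, V_GS = V_DS ≥ V_GS − V_th, so the device is in saturation.
KCL at the drain: ½ k_n (V_GS − V_th)² = (V_DD − V_GS)/R.
Let x = V_GS − 0.58. Then 45.4 x² + x − 4.24 = 0, giving x = 0.295 V (positive root), so V_GS = 0.875 V.
I_D = (V_DD − V_GS)/R = (4.82 − 0.875) / 53.4 = 0.0739 mA.

V_GS = 0.875 V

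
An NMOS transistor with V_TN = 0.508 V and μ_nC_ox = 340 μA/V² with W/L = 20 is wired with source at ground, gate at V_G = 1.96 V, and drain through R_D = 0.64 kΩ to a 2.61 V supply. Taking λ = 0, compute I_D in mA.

V_GS = V_G = 1.96 V, so V_ov = 1.96 − 0.508 = 1.45 V.
k_n = μ_nC_ox · (W/L) = 6.8 mA/V².
Assume saturation: I_D = ½ k_n V_ov² = 0.5 × 6.8 × 1.45² = 7.17 mA, giving V_DS = V_DD − I_D R_D = 2.61 − 7.17 × 0.64 = -1.98 V.
But -1.98 V < V_ov = 1.45 V, so the device is actually in triode.
In triode I_D = k_n[V_ov V_DS − ½ V_DS²] and I_D = (V_DD − V_DS)/R_D. Equating: 2.18 V_DS² − 7.319 V_DS + 2.61 = 0, giving V_DS = 0.405 V (the root below V_ov).
I_D = (2.61 − 0.405) / 0.64 = 3.44 mA.

I_D = 3.44 mA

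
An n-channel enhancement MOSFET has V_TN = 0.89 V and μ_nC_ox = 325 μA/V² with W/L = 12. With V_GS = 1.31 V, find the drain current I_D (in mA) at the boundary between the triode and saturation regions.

At the boundary V_DS = V_ov = V_GS − V_TN = 1.31 − 0.89 = 0.42 V.
k_n = μ_nC_ox · (W/L) = 3.9 mA/V².
I_D = ½ k_n V_ov² = 0.5 × 3.9 × 0.42² = 0.344 mA.

I_D = 0.344 mA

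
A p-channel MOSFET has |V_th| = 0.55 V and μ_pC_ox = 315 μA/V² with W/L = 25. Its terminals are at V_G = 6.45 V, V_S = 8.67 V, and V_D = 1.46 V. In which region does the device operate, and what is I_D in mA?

V_SG = V_S − V_G = 8.67 − 6.45 = 2.22 V; V_SD = V_S − V_D = 8.67 − 1.46 = 7.21 V.
k_p = μ_pC_ox · (W/L) = 7.875 mA/V².
V_ov = V_SG − |V_th| = 2.22 − 0.55 = 1.67 V.
Since V_SD = 7.21 V ≥ V_ov = 1.67 V, the device is in saturation.
I_D = ½ k_p V_ov² = 0.5 × 7.875 × 1.67² = 11 mA.

Saturation; I_D = 11.0 mA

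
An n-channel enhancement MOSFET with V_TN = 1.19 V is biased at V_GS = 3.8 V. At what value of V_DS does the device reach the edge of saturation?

V_DS,sat = 2.61 V

The boundary between triode and saturation is V_DS = V_GS − V_TN = V_ov.
V_ov = 3.8 − 1.19 = 2.61 V.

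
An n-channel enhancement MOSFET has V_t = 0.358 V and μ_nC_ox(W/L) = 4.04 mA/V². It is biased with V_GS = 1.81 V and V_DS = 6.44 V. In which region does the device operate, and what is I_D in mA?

V_ov = V_GS − V_t = 1.81 − 0.358 = 1.45 V.
Since V_DS = 6.44 V ≥ V_ov = 1.45 V, the device is in saturation.
I_D = ½ k_n V_ov² = 0.5 × 4.04 × 1.45² = 4.26 mA.

Saturation; I_D = 4.26 mA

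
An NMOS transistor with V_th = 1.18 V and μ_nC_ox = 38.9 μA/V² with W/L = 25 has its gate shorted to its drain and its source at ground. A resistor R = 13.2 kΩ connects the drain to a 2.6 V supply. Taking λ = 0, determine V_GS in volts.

V_GS = 1.58 V

With gate tied to drain, V_GS = V_DS ≥ V_GS − V_th, so the device is in saturation.
k_n = μ_nC_ox · (W/L) = 0.9725 mA/V².
KCL at the drain: ½ k_n (V_GS − V_th)² = (V_DD − V_GS)/R.
Let x = V_GS − 1.18. Then 6.42 x² + x − 1.42 = 0, giving x = 0.399 V (positive root), so V_GS = 1.58 V.
I_D = (V_DD − V_GS)/R = (2.6 − 1.58) / 13.2 = 0.0774 mA.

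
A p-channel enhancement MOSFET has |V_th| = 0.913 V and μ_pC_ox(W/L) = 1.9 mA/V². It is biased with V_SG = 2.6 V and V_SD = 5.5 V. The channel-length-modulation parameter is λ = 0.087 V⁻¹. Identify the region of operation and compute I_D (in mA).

Saturation; I_D = 4.00 mA

V_ov = V_SG − |V_th| = 2.6 − 0.913 = 1.69 V.
Since V_SD = 5.5 V ≥ V_ov = 1.69 V, the device is in saturation.
I_D = ½ k_p V_ov² (1 + λ V_SD) = 0.5 × 1.9 × 1.69² × (1 + 0.087 × 5.5) = 4 mA.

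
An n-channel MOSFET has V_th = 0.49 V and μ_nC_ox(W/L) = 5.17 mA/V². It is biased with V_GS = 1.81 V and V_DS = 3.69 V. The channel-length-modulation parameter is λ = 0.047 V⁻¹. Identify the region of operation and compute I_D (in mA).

V_ov = V_GS − V_th = 1.81 − 0.49 = 1.32 V.
Since V_DS = 3.69 V ≥ V_ov = 1.32 V, the device is in saturation.
I_D = ½ k_n V_ov² (1 + λ V_DS) = 0.5 × 5.17 × 1.32² × (1 + 0.047 × 3.69) = 5.29 mA.

Saturation; I_D = 5.29 mA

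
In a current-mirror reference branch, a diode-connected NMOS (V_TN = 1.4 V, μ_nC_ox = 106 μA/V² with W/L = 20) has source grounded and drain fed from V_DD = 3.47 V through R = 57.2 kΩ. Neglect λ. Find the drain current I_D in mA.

I_D = 0.0331 mA

With gate tied to drain, V_GS = V_DS ≥ V_GS − V_TN, so the device is in saturation.
k_n = μ_nC_ox · (W/L) = 2.12 mA/V².
KCL at the drain: ½ k_n (V_GS − V_TN)² = (V_DD − V_GS)/R.
Let x = V_GS − 1.4. Then 60.6 x² + x − 2.07 = 0, giving x = 0.177 V (positive root), so V_GS = 1.58 V.
I_D = (V_DD − V_GS)/R = (3.47 − 1.58) / 57.2 = 0.0331 mA.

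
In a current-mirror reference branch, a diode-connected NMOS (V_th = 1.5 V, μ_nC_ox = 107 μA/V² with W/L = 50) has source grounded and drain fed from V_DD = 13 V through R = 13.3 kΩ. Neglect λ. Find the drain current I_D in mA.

I_D = 0.823 mA

With gate tied to drain, V_GS = V_DS ≥ V_GS − V_th, so the device is in saturation.
k_n = μ_nC_ox · (W/L) = 5.35 mA/V².
KCL at the drain: ½ k_n (V_GS − V_th)² = (V_DD − V_GS)/R.
Let x = V_GS − 1.5. Then 35.6 x² + x − 11.5 = 0, giving x = 0.555 V (positive root), so V_GS = 2.05 V.
I_D = (V_DD − V_GS)/R = (13 − 2.05) / 13.3 = 0.823 mA.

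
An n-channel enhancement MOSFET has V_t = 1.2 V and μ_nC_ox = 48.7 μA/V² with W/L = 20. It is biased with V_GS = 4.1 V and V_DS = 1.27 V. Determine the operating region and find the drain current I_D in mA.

k_n = μ_nC_ox · (W/L) = 0.974 mA/V².
V_ov = V_GS − V_t = 4.1 − 1.2 = 2.9 V.
Since V_DS = 1.27 V < V_ov = 2.9 V, the device is in the triode region.
I_D = k_n [V_ov · V_DS − ½ V_DS²] = 0.974 × [2.9 × 1.27 − 0.5 × 1.27²] = 2.8 mA.

Triode; I_D = 2.80 mA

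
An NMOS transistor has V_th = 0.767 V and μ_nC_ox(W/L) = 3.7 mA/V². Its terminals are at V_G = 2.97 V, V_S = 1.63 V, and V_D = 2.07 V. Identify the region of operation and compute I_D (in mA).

Triode; I_D = 0.575 mA

V_GS = V_G − V_S = 2.97 − 1.63 = 1.34 V; V_DS = V_D − V_S = 2.07 − 1.63 = 0.44 V.
V_ov = V_GS − V_th = 1.34 − 0.767 = 0.573 V.
Since V_DS = 0.44 V < V_ov = 0.573 V, the device is in the triode region.
I_D = k_n [V_ov · V_DS − ½ V_DS²] = 3.7 × [0.573 × 0.44 − 0.5 × 0.44²] = 0.575 mA.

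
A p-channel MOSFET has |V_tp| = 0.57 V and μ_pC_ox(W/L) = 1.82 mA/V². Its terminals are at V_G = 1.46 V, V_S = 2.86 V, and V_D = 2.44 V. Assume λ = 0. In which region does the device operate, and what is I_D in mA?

V_SG = V_S − V_G = 2.86 − 1.46 = 1.4 V; V_SD = V_S − V_D = 2.86 − 2.44 = 0.42 V.
V_ov = V_SG − |V_tp| = 1.4 − 0.57 = 0.83 V.
Since V_SD = 0.42 V < V_ov = 0.83 V, the device is in the triode region.
I_D = k_p [V_ov · V_SD − ½ V_SD²] = 1.82 × [0.83 × 0.42 − 0.5 × 0.42²] = 0.474 mA.

Triode; I_D = 0.474 mA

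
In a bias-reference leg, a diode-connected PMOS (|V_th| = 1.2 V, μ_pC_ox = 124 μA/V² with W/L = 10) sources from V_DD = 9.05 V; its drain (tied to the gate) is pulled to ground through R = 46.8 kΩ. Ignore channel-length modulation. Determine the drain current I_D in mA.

With gate tied to drain, V_SG = V_SD ≥ V_SG − |V_th|, so the device is in saturation.
k_p = μ_pC_ox · (W/L) = 1.24 mA/V².
KCL at the drain: ½ k_p (V_SG − |V_th|)² = (V_DD − V_SG)/R.
Let x = V_SG − 1.2. Then 29 x² + x − 7.85 = 0, giving x = 0.503 V (positive root), so V_SG = 1.7 V.
I_D = (V_DD − V_SG)/R = (9.05 − 1.7) / 46.8 = 0.157 mA.

I_D = 0.157 mA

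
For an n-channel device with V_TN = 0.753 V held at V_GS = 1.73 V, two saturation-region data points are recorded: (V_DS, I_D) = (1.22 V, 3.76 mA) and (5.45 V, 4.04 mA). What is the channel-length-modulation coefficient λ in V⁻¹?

With V_GS fixed, I_D ∝ (1 + λ V_DS) in saturation, so I_D2/I_D1 = (1 + λ V_DS2)/(1 + λ V_DS1).
4.04/3.76 = 1.074 = (1 + 5.45 λ)/(1 + 1.22 λ).
Solving: λ (I_D1 V_DS2 − I_D2 V_DS1) = I_D2 − I_D1, so λ = (4.04 − 3.76) / (3.76 × 5.45 − 4.04 × 1.22) = 0.28 / 15.6 = 0.018 V⁻¹.

λ = 0.0180 V⁻¹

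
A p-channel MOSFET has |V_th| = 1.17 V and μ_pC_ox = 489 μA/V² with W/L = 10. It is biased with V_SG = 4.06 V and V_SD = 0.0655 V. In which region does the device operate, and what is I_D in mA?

k_p = μ_pC_ox · (W/L) = 4.89 mA/V².
V_ov = V_SG − |V_th| = 4.06 − 1.17 = 2.89 V.
Since V_SD = 0.0655 V < V_ov = 2.89 V, the device is in the triode region.
I_D = k_p [V_ov · V_SD − ½ V_SD²] = 4.89 × [2.89 × 0.0655 − 0.5 × 0.0655²] = 0.915 mA.

Triode; I_D = 0.915 mA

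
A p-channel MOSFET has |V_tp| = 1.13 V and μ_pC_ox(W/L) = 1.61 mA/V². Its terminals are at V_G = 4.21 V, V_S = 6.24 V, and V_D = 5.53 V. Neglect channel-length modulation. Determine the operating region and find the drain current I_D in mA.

V_SG = V_S − V_G = 6.24 − 4.21 = 2.03 V; V_SD = V_S − V_D = 6.24 − 5.53 = 0.71 V.
V_ov = V_SG − |V_tp| = 2.03 − 1.13 = 0.9 V.
Since V_SD = 0.71 V < V_ov = 0.9 V, the device is in the triode region.
I_D = k_p [V_ov · V_SD − ½ V_SD²] = 1.61 × [0.9 × 0.71 − 0.5 × 0.71²] = 0.623 mA.

Triode; I_D = 0.623 mA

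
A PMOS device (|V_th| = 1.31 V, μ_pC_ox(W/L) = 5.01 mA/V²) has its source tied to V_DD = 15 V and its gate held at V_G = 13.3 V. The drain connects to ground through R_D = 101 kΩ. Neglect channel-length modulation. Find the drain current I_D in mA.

I_D = 0.148 mA

V_SG = V_DD − V_G = 15 − 13.3 = 1.7 V, so V_ov = 1.7 − 1.31 = 0.39 V.
Assume saturation: I_D = ½ k_p V_ov² = 0.5 × 5.01 × 0.39² = 0.381 mA, giving V_SD = V_DD − I_D R_D = 15 − 0.381 × 101 = -23.5 V.
But -23.5 V < V_ov = 0.39 V, so the device is actually in triode.
In triode I_D = k_p[V_ov V_SD − ½ V_SD²] and I_D = (V_DD − V_SD)/R_D. Equating: 253 V_SD² − 198.3 V_SD + 15 = 0, giving V_SD = 0.0848 V (the root below V_ov).
I_D = (15 − 0.0848) / 101 = 0.148 mA.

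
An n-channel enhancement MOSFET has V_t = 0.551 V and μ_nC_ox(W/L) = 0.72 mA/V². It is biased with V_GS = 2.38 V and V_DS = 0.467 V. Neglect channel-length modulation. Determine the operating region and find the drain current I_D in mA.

V_ov = V_GS − V_t = 2.38 − 0.551 = 1.83 V.
Since V_DS = 0.467 V < V_ov = 1.83 V, the device is in the triode region.
I_D = k_n [V_ov · V_DS − ½ V_DS²] = 0.72 × [1.83 × 0.467 − 0.5 × 0.467²] = 0.536 mA.

Triode; I_D = 0.536 mA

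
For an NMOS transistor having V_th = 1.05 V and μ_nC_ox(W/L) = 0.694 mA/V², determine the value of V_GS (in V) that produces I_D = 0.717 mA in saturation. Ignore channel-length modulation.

In saturation I_D = ½ k_n (V_GS − V_th)², so V_GS − V_th = √(2 I_D / k_n) = √(2 × 0.717 / 0.694) = 1.44 V.
V_GS = 1.05 + 1.44 = 2.49 V.

V_GS = 2.49 V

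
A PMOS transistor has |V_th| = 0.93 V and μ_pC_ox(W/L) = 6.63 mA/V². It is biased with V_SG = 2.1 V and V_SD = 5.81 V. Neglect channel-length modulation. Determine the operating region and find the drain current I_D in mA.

Saturation; I_D = 4.54 mA

V_ov = V_SG − |V_th| = 2.1 − 0.93 = 1.17 V.
Since V_SD = 5.81 V ≥ V_ov = 1.17 V, the device is in saturation.
I_D = ½ k_p V_ov² = 0.5 × 6.63 × 1.17² = 4.54 mA.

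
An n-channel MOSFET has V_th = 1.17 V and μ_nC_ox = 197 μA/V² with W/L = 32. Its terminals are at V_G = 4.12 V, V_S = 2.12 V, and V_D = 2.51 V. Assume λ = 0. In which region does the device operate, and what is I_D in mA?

Triode; I_D = 1.56 mA

V_GS = V_G − V_S = 4.12 − 2.12 = 2 V; V_DS = V_D − V_S = 2.51 − 2.12 = 0.39 V.
k_n = μ_nC_ox · (W/L) = 6.304 mA/V².
V_ov = V_GS − V_th = 2 − 1.17 = 0.83 V.
Since V_DS = 0.39 V < V_ov = 0.83 V, the device is in the triode region.
I_D = k_n [V_ov · V_DS − ½ V_DS²] = 6.304 × [0.83 × 0.39 − 0.5 × 0.39²] = 1.56 mA.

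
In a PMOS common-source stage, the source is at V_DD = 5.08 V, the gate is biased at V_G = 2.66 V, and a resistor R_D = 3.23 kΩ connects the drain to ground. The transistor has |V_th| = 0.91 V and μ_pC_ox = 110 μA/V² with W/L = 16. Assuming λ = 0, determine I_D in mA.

V_SG = V_DD − V_G = 5.08 − 2.66 = 2.42 V, so V_ov = 2.42 − 0.91 = 1.51 V.
k_p = μ_pC_ox · (W/L) = 1.76 mA/V².
Assume saturation: I_D = ½ k_p V_ov² = 0.5 × 1.76 × 1.51² = 2.01 mA, giving V_SD = V_DD − I_D R_D = 5.08 − 2.01 × 3.23 = -1.4 V.
But -1.4 V < V_ov = 1.51 V, so the device is actually in triode.
In triode I_D = k_p[V_ov V_SD − ½ V_SD²] and I_D = (V_DD − V_SD)/R_D. Equating: 2.84 V_SD² − 9.584 V_SD + 5.08 = 0, giving V_SD = 0.659 V (the root below V_ov).
I_D = (5.08 − 0.659) / 3.23 = 1.37 mA.

I_D = 1.37 mA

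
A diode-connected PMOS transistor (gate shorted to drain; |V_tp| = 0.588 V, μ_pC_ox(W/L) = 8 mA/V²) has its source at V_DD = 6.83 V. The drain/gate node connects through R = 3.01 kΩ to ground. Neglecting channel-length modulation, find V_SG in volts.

With gate tied to drain, V_SG = V_SD ≥ V_SG − |V_tp|, so the device is in saturation.
KCL at the drain: ½ k_p (V_SG − |V_tp|)² = (V_DD − V_SG)/R.
Let x = V_SG − 0.588. Then 12 x² + x − 6.242 = 0, giving x = 0.68 V (positive root), so V_SG = 1.27 V.
I_D = (V_DD − V_SG)/R = (6.83 − 1.27) / 3.01 = 1.85 mA.

V_SG = 1.27 V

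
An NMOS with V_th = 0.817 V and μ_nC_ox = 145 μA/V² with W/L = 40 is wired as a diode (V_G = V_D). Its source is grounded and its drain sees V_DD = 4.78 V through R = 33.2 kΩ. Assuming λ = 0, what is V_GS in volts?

With gate tied to drain, V_GS = V_DS ≥ V_GS − V_th, so the device is in saturation.
k_n = μ_nC_ox · (W/L) = 5.8 mA/V².
KCL at the drain: ½ k_n (V_GS − V_th)² = (V_DD − V_GS)/R.
Let x = V_GS − 0.817. Then 96.3 x² + x − 3.963 = 0, giving x = 0.198 V (positive root), so V_GS = 1.01 V.
I_D = (V_DD − V_GS)/R = (4.78 − 1.01) / 33.2 = 0.113 mA.

V_GS = 1.01 V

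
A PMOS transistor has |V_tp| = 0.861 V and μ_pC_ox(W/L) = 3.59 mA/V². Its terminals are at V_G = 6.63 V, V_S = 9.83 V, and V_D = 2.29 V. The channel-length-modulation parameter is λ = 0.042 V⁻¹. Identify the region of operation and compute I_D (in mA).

V_SG = V_S − V_G = 9.83 − 6.63 = 3.2 V; V_SD = V_S − V_D = 9.83 − 2.29 = 7.54 V.
V_ov = V_SG − |V_tp| = 3.2 − 0.861 = 2.34 V.
Since V_SD = 7.54 V ≥ V_ov = 2.34 V, the device is in saturation.
I_D = ½ k_p V_ov² (1 + λ V_SD) = 0.5 × 3.59 × 2.34² × (1 + 0.042 × 7.54) = 12.9 mA.

Saturation; I_D = 12.9 mA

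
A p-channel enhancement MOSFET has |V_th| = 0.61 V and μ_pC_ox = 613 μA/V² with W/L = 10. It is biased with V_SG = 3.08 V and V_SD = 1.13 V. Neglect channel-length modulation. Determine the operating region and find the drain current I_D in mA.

k_p = μ_pC_ox · (W/L) = 6.13 mA/V².
V_ov = V_SG − |V_th| = 3.08 − 0.61 = 2.47 V.
Since V_SD = 1.13 V < V_ov = 2.47 V, the device is in the triode region.
I_D = k_p [V_ov · V_SD − ½ V_SD²] = 6.13 × [2.47 × 1.13 − 0.5 × 1.13²] = 13.2 mA.

Triode; I_D = 13.2 mA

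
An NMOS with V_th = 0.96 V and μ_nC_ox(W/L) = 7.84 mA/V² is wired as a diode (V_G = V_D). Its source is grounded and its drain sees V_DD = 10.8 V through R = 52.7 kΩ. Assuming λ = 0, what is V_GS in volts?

With gate tied to drain, V_GS = V_DS ≥ V_GS − V_th, so the device is in saturation.
KCL at the drain: ½ k_n (V_GS − V_th)² = (V_DD − V_GS)/R.
Let x = V_GS − 0.96. Then 207 x² + x − 9.84 = 0, giving x = 0.216 V (positive root), so V_GS = 1.18 V.
I_D = (V_DD − V_GS)/R = (10.8 − 1.18) / 52.7 = 0.183 mA.

V_GS = 1.18 V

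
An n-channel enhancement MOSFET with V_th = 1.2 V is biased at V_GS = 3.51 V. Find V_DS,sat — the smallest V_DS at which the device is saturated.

The boundary between triode and saturation is V_DS = V_GS − V_th = V_ov.
V_ov = 3.51 − 1.2 = 2.31 V.

V_DS,sat = 2.31 V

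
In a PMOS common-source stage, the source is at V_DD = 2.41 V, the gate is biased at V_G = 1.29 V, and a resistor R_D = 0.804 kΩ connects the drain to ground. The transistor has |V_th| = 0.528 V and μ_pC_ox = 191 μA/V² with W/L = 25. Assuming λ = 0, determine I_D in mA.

I_D = 0.837 mA

V_SG = V_DD − V_G = 2.41 − 1.29 = 1.12 V, so V_ov = 1.12 − 0.528 = 0.592 V.
k_p = μ_pC_ox · (W/L) = 4.775 mA/V².
Assume saturation: I_D = ½ k_p V_ov² = 0.5 × 4.775 × 0.592² = 0.837 mA, giving V_SD = V_DD − I_D R_D = 2.41 − 0.837 × 0.804 = 1.74 V.
V_SD = 1.74 V ≥ V_ov = 0.592 V, confirming saturation.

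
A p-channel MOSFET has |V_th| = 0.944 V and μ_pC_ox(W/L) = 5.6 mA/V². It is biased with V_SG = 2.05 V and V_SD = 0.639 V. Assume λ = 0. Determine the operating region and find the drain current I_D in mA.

Triode; I_D = 2.81 mA

V_ov = V_SG − |V_th| = 2.05 − 0.944 = 1.11 V.
Since V_SD = 0.639 V < V_ov = 1.11 V, the device is in the triode region.
I_D = k_p [V_ov · V_SD − ½ V_SD²] = 5.6 × [1.11 × 0.639 − 0.5 × 0.639²] = 2.81 mA.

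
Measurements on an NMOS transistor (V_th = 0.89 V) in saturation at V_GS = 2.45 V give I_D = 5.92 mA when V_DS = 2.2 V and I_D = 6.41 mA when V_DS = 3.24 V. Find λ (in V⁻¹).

λ = 0.0965 V⁻¹

With V_GS fixed, I_D ∝ (1 + λ V_DS) in saturation, so I_D2/I_D1 = (1 + λ V_DS2)/(1 + λ V_DS1).
6.41/5.92 = 1.083 = (1 + 3.24 λ)/(1 + 2.2 λ).
Solving: λ (I_D1 V_DS2 − I_D2 V_DS1) = I_D2 − I_D1, so λ = (6.41 − 5.92) / (5.92 × 3.24 − 6.41 × 2.2) = 0.49 / 5.08 = 0.0965 V⁻¹.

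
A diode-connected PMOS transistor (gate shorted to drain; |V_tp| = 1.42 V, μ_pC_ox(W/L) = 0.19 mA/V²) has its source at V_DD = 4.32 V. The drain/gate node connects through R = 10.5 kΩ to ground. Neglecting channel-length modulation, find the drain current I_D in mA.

With gate tied to drain, V_SG = V_SD ≥ V_SG − |V_tp|, so the device is in saturation.
KCL at the drain: ½ k_p (V_SG − |V_tp|)² = (V_DD − V_SG)/R.
Let x = V_SG − 1.42. Then 0.998 x² + x − 2.9 = 0, giving x = 1.28 V (positive root), so V_SG = 2.7 V.
I_D = (V_DD − V_SG)/R = (4.32 − 2.7) / 10.5 = 0.155 mA.

I_D = 0.155 mA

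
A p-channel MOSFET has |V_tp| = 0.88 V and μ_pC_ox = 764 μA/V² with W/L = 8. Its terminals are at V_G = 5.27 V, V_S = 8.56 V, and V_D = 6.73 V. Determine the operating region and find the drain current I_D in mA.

V_SG = V_S − V_G = 8.56 − 5.27 = 3.29 V; V_SD = V_S − V_D = 8.56 − 6.73 = 1.83 V.
k_p = μ_pC_ox · (W/L) = 6.112 mA/V².
V_ov = V_SG − |V_tp| = 3.29 − 0.88 = 2.41 V.
Since V_SD = 1.83 V < V_ov = 2.41 V, the device is in the triode region.
I_D = k_p [V_ov · V_SD − ½ V_SD²] = 6.112 × [2.41 × 1.83 − 0.5 × 1.83²] = 16.7 mA.

Triode; I_D = 16.7 mA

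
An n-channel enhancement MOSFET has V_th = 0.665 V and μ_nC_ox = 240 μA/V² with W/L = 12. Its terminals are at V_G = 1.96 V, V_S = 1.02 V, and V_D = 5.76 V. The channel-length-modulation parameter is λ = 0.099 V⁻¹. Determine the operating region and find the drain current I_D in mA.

V_GS = V_G − V_S = 1.96 − 1.02 = 0.94 V; V_DS = V_D − V_S = 5.76 − 1.02 = 4.74 V.
k_n = μ_nC_ox · (W/L) = 2.88 mA/V².
V_ov = V_GS − V_th = 0.94 − 0.665 = 0.275 V.
Since V_DS = 4.74 V ≥ V_ov = 0.275 V, the device is in saturation.
I_D = ½ k_n V_ov² (1 + λ V_DS) = 0.5 × 2.88 × 0.275² × (1 + 0.099 × 4.74) = 0.16 mA.

Saturation; I_D = 0.160 mA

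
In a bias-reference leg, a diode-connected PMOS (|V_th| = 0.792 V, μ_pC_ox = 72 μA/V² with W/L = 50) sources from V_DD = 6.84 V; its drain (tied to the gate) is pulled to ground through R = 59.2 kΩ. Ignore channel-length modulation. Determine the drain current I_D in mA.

I_D = 0.0982 mA

With gate tied to drain, V_SG = V_SD ≥ V_SG − |V_th|, so the device is in saturation.
k_p = μ_pC_ox · (W/L) = 3.6 mA/V².
KCL at the drain: ½ k_p (V_SG − |V_th|)² = (V_DD − V_SG)/R.
Let x = V_SG − 0.792. Then 107 x² + x − 6.048 = 0, giving x = 0.234 V (positive root), so V_SG = 1.03 V.
I_D = (V_DD − V_SG)/R = (6.84 − 1.03) / 59.2 = 0.0982 mA.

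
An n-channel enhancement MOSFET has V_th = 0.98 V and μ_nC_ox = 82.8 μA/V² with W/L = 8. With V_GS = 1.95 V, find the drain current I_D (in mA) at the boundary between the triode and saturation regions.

At the boundary V_DS = V_ov = V_GS − V_th = 1.95 − 0.98 = 0.97 V.
k_n = μ_nC_ox · (W/L) = 0.6624 mA/V².
I_D = ½ k_n V_ov² = 0.5 × 0.6624 × 0.97² = 0.312 mA.

I_D = 0.312 mA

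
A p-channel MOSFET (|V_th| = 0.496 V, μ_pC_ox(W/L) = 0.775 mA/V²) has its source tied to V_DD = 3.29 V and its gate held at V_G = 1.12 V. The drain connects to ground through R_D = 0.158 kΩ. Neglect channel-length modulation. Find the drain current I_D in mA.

V_SG = V_DD − V_G = 3.29 − 1.12 = 2.17 V, so V_ov = 2.17 − 0.496 = 1.67 V.
Assume saturation: I_D = ½ k_p V_ov² = 0.5 × 0.775 × 1.67² = 1.09 mA, giving V_SD = V_DD − I_D R_D = 3.29 − 1.09 × 0.158 = 3.12 V.
V_SD = 3.12 V ≥ V_ov = 1.67 V, confirming saturation.

I_D = 1.09 mA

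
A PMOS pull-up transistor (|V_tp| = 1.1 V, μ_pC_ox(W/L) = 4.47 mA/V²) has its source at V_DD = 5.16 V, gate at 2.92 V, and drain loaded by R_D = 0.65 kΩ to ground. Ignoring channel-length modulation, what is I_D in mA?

I_D = 2.90 mA

V_SG = V_DD − V_G = 5.16 − 2.92 = 2.24 V, so V_ov = 2.24 − 1.1 = 1.14 V.
Assume saturation: I_D = ½ k_p V_ov² = 0.5 × 4.47 × 1.14² = 2.9 mA, giving V_SD = V_DD − I_D R_D = 5.16 − 2.9 × 0.65 = 3.27 V.
V_SD = 3.27 V ≥ V_ov = 1.14 V, confirming saturation.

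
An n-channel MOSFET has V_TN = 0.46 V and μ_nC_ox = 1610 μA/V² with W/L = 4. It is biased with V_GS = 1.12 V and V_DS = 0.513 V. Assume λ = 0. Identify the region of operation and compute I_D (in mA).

Triode; I_D = 1.33 mA

k_n = μ_nC_ox · (W/L) = 6.44 mA/V².
V_ov = V_GS − V_TN = 1.12 − 0.46 = 0.66 V.
Since V_DS = 0.513 V < V_ov = 0.66 V, the device is in the triode region.
I_D = k_n [V_ov · V_DS − ½ V_DS²] = 6.44 × [0.66 × 0.513 − 0.5 × 0.513²] = 1.33 mA.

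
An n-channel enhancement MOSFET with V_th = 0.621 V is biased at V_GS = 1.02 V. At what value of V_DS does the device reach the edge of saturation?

V_DS,sat = 0.399 V

The boundary between triode and saturation is V_DS = V_GS − V_th = V_ov.
V_ov = 1.02 − 0.621 = 0.399 V.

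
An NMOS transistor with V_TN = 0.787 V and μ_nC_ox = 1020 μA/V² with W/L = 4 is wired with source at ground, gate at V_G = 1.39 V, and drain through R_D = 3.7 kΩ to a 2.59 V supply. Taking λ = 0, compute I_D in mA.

V_GS = V_G = 1.39 V, so V_ov = 1.39 − 0.787 = 0.603 V.
k_n = μ_nC_ox · (W/L) = 4.08 mA/V².
Assume saturation: I_D = ½ k_n V_ov² = 0.5 × 4.08 × 0.603² = 0.742 mA, giving V_DS = V_DD − I_D R_D = 2.59 − 0.742 × 3.7 = -0.155 V.
But -0.155 V < V_ov = 0.603 V, so the device is actually in triode.
In triode I_D = k_n[V_ov V_DS − ½ V_DS²] and I_D = (V_DD − V_DS)/R_D. Equating: 7.55 V_DS² − 10.1 V_DS + 2.59 = 0, giving V_DS = 0.346 V (the root below V_ov).
I_D = (2.59 − 0.346) / 3.7 = 0.607 mA.

I_D = 0.607 mA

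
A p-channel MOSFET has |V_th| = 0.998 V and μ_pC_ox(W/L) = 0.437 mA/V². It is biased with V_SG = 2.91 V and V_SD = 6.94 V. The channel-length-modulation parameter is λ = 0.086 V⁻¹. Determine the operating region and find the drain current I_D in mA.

V_ov = V_SG − |V_th| = 2.91 − 0.998 = 1.91 V.
Since V_SD = 6.94 V ≥ V_ov = 1.91 V, the device is in saturation.
I_D = ½ k_p V_ov² (1 + λ V_SD) = 0.5 × 0.437 × 1.91² × (1 + 0.086 × 6.94) = 1.28 mA.

Saturation; I_D = 1.28 mA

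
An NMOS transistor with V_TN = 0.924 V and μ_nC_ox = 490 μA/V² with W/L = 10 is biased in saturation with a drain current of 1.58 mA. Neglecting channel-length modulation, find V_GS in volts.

V_GS = 1.73 V

k_n = μ_nC_ox · (W/L) = 4.9 mA/V².
In saturation I_D = ½ k_n (V_GS − V_TN)², so V_GS − V_TN = √(2 I_D / k_n) = √(2 × 1.58 / 4.9) = 0.803 V.
V_GS = 0.924 + 0.803 = 1.73 V.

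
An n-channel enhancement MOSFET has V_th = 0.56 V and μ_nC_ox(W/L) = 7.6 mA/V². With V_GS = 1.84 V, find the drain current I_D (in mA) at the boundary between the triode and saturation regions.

I_D = 6.23 mA

At the boundary V_DS = V_ov = V_GS − V_th = 1.84 − 0.56 = 1.28 V.
I_D = ½ k_n V_ov² = 0.5 × 7.6 × 1.28² = 6.23 mA.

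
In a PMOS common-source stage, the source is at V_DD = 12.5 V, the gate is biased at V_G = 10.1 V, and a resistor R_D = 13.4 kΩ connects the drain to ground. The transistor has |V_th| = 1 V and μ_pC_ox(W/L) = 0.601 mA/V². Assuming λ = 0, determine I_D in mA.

V_SG = V_DD − V_G = 12.5 − 10.1 = 2.4 V, so V_ov = 2.4 − 1 = 1.4 V.
Assume saturation: I_D = ½ k_p V_ov² = 0.5 × 0.601 × 1.4² = 0.589 mA, giving V_SD = V_DD − I_D R_D = 12.5 − 0.589 × 13.4 = 4.61 V.
V_SD = 4.61 V ≥ V_ov = 1.4 V, confirming saturation.

I_D = 0.589 mA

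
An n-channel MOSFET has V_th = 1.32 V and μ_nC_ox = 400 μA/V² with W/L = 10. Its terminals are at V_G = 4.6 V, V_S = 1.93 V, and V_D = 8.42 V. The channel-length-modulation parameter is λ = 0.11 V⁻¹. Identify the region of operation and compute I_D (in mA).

Saturation; I_D = 6.25 mA

V_GS = V_G − V_S = 4.6 − 1.93 = 2.67 V; V_DS = V_D − V_S = 8.42 − 1.93 = 6.49 V.
k_n = μ_nC_ox · (W/L) = 4 mA/V².
V_ov = V_GS − V_th = 2.67 − 1.32 = 1.35 V.
Since V_DS = 6.49 V ≥ V_ov = 1.35 V, the device is in saturation.
I_D = ½ k_n V_ov² (1 + λ V_DS) = 0.5 × 4 × 1.35² × (1 + 0.11 × 6.49) = 6.25 mA.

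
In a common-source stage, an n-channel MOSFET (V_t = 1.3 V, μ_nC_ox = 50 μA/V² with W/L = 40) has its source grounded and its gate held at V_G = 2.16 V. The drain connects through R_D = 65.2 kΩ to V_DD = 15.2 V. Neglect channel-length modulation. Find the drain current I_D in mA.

V_GS = V_G = 2.16 V, so V_ov = 2.16 − 1.3 = 0.86 V.
k_n = μ_nC_ox · (W/L) = 2 mA/V².
Assume saturation: I_D = ½ k_n V_ov² = 0.5 × 2 × 0.86² = 0.74 mA, giving V_DS = V_DD − I_D R_D = 15.2 − 0.74 × 65.2 = -33 V.
But -33 V < V_ov = 0.86 V, so the device is actually in triode.
In triode I_D = k_n[V_ov V_DS − ½ V_DS²] and I_D = (V_DD − V_DS)/R_D. Equating: 65.2 V_DS² − 113.1 V_DS + 15.2 = 0, giving V_DS = 0.147 V (the root below V_ov).
I_D = (15.2 − 0.147) / 65.2 = 0.231 mA.

I_D = 0.231 mA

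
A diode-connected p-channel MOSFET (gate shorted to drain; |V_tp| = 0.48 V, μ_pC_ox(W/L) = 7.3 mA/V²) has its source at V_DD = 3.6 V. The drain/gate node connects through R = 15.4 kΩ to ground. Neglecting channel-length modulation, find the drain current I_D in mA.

I_D = 0.188 mA

With gate tied to drain, V_SG = V_SD ≥ V_SG − |V_tp|, so the device is in saturation.
KCL at the drain: ½ k_p (V_SG − |V_tp|)² = (V_DD − V_SG)/R.
Let x = V_SG − 0.48. Then 56.2 x² + x − 3.12 = 0, giving x = 0.227 V (positive root), so V_SG = 0.707 V.
I_D = (V_DD − V_SG)/R = (3.6 − 0.707) / 15.4 = 0.188 mA.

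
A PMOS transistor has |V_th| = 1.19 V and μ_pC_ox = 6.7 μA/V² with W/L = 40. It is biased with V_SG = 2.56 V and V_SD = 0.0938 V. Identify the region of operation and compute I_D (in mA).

Triode; I_D = 0.0333 mA

k_p = μ_pC_ox · (W/L) = 0.268 mA/V².
V_ov = V_SG − |V_th| = 2.56 − 1.19 = 1.37 V.
Since V_SD = 0.0938 V < V_ov = 1.37 V, the device is in the triode region.
I_D = k_p [V_ov · V_SD − ½ V_SD²] = 0.268 × [1.37 × 0.0938 − 0.5 × 0.0938²] = 0.0333 mA.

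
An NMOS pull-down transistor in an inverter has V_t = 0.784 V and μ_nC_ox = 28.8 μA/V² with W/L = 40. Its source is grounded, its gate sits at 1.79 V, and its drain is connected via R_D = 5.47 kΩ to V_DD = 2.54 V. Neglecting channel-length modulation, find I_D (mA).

V_GS = V_G = 1.79 V, so V_ov = 1.79 − 0.784 = 1.01 V.
k_n = μ_nC_ox · (W/L) = 1.152 mA/V².
Assume saturation: I_D = ½ k_n V_ov² = 0.5 × 1.152 × 1.01² = 0.583 mA, giving V_DS = V_DD − I_D R_D = 2.54 − 0.583 × 5.47 = -0.649 V.
But -0.649 V < V_ov = 1.01 V, so the device is actually in triode.
In triode I_D = k_n[V_ov V_DS − ½ V_DS²] and I_D = (V_DD − V_DS)/R_D. Equating: 3.15 V_DS² − 7.339 V_DS + 2.54 = 0, giving V_DS = 0.423 V (the root below V_ov).
I_D = (2.54 − 0.423) / 5.47 = 0.387 mA.

I_D = 0.387 mA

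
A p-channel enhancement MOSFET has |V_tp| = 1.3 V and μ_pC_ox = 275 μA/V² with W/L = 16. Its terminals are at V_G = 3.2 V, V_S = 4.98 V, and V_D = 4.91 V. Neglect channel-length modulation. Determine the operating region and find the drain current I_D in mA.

Triode; I_D = 0.137 mA

V_SG = V_S − V_G = 4.98 − 3.2 = 1.78 V; V_SD = V_S − V_D = 4.98 − 4.91 = 0.07 V.
k_p = μ_pC_ox · (W/L) = 4.4 mA/V².
V_ov = V_SG − |V_tp| = 1.78 − 1.3 = 0.48 V.
Since V_SD = 0.07 V < V_ov = 0.48 V, the device is in the triode region.
I_D = k_p [V_ov · V_SD − ½ V_SD²] = 4.4 × [0.48 × 0.07 − 0.5 × 0.07²] = 0.137 mA.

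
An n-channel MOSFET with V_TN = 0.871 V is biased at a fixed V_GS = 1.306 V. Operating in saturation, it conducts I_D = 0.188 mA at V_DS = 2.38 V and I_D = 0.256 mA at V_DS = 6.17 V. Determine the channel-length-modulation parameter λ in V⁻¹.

With V_GS fixed, I_D ∝ (1 + λ V_DS) in saturation, so I_D2/I_D1 = (1 + λ V_DS2)/(1 + λ V_DS1).
0.256/0.188 = 1.362 = (1 + 6.17 λ)/(1 + 2.38 λ).
Solving: λ (I_D1 V_DS2 − I_D2 V_DS1) = I_D2 − I_D1, so λ = (0.256 − 0.188) / (0.188 × 6.17 − 0.256 × 2.38) = 0.068 / 0.551 = 0.123 V⁻¹.

λ = 0.123 V⁻¹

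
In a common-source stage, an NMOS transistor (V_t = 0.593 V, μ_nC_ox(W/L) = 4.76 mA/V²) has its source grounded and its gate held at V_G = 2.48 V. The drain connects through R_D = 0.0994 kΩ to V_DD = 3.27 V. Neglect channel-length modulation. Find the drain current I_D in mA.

I_D = 8.47 mA

V_GS = V_G = 2.48 V, so V_ov = 2.48 − 0.593 = 1.89 V.
Assume saturation: I_D = ½ k_n V_ov² = 0.5 × 4.76 × 1.89² = 8.47 mA, giving V_DS = V_DD − I_D R_D = 3.27 − 8.47 × 0.0994 = 2.43 V.
V_DS = 2.43 V ≥ V_ov = 1.89 V, confirming saturation.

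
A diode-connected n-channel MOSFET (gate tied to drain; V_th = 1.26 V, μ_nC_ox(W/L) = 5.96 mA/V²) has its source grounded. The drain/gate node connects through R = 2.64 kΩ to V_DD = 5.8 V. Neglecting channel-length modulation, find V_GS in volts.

With gate tied to drain, V_GS = V_DS ≥ V_GS − V_th, so the device is in saturation.
KCL at the drain: ½ k_n (V_GS − V_th)² = (V_DD − V_GS)/R.
Let x = V_GS − 1.26. Then 7.87 x² + x − 4.54 = 0, giving x = 0.699 V (positive root), so V_GS = 1.96 V.
I_D = (V_DD − V_GS)/R = (5.8 − 1.96) / 2.64 = 1.46 mA.

V_GS = 1.96 V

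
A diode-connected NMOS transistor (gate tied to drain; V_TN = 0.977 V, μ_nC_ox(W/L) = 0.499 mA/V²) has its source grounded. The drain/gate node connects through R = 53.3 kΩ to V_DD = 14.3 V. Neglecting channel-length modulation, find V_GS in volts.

V_GS = 1.94 V

With gate tied to drain, V_GS = V_DS ≥ V_GS − V_TN, so the device is in saturation.
KCL at the drain: ½ k_n (V_GS − V_TN)² = (V_DD − V_GS)/R.
Let x = V_GS − 0.977. Then 13.3 x² + x − 13.32 = 0, giving x = 0.964 V (positive root), so V_GS = 1.94 V.
I_D = (V_DD − V_GS)/R = (14.3 − 1.94) / 53.3 = 0.232 mA.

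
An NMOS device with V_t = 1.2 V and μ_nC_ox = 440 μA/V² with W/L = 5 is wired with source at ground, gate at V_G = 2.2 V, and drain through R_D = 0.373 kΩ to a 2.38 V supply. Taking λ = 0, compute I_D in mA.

V_GS = V_G = 2.2 V, so V_ov = 2.2 − 1.2 = 1 V.
k_n = μ_nC_ox · (W/L) = 2.2 mA/V².
Assume saturation: I_D = ½ k_n V_ov² = 0.5 × 2.2 × 1² = 1.1 mA, giving V_DS = V_DD − I_D R_D = 2.38 − 1.1 × 0.373 = 1.97 V.
V_DS = 1.97 V ≥ V_ov = 1 V, confirming saturation.

I_D = 1.10 mA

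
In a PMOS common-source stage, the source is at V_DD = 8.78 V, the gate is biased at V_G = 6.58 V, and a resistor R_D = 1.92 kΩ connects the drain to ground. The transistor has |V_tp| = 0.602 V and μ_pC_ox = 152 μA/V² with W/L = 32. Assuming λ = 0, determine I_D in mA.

I_D = 4.21 mA

V_SG = V_DD − V_G = 8.78 − 6.58 = 2.2 V, so V_ov = 2.2 − 0.602 = 1.6 V.
k_p = μ_pC_ox · (W/L) = 4.864 mA/V².
Assume saturation: I_D = ½ k_p V_ov² = 0.5 × 4.864 × 1.6² = 6.21 mA, giving V_SD = V_DD − I_D R_D = 8.78 − 6.21 × 1.92 = -3.14 V.
But -3.14 V < V_ov = 1.6 V, so the device is actually in triode.
In triode I_D = k_p[V_ov V_SD − ½ V_SD²] and I_D = (V_DD − V_SD)/R_D. Equating: 4.67 V_SD² − 15.92 V_SD + 8.78 = 0, giving V_SD = 0.692 V (the root below V_ov).
I_D = (8.78 − 0.692) / 1.92 = 4.21 mA.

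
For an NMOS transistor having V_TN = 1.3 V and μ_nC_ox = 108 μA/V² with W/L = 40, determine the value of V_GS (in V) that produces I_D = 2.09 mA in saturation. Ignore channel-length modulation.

k_n = μ_nC_ox · (W/L) = 4.32 mA/V².
In saturation I_D = ½ k_n (V_GS − V_TN)², so V_GS − V_TN = √(2 I_D / k_n) = √(2 × 2.09 / 4.32) = 0.984 V.
V_GS = 1.3 + 0.984 = 2.28 V.

V_GS = 2.28 V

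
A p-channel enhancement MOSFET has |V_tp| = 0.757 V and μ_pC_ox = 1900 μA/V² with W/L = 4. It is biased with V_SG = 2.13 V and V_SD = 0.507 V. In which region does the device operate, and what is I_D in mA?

Triode; I_D = 4.31 mA

k_p = μ_pC_ox · (W/L) = 7.6 mA/V².
V_ov = V_SG − |V_tp| = 2.13 − 0.757 = 1.37 V.
Since V_SD = 0.507 V < V_ov = 1.37 V, the device is in the triode region.
I_D = k_p [V_ov · V_SD − ½ V_SD²] = 7.6 × [1.37 × 0.507 − 0.5 × 0.507²] = 4.31 mA.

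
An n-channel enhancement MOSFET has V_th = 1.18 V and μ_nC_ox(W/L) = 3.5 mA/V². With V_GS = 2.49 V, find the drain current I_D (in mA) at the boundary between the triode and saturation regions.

I_D = 3.00 mA

At the boundary V_DS = V_ov = V_GS − V_th = 2.49 − 1.18 = 1.31 V.
I_D = ½ k_n V_ov² = 0.5 × 3.5 × 1.31² = 3 mA.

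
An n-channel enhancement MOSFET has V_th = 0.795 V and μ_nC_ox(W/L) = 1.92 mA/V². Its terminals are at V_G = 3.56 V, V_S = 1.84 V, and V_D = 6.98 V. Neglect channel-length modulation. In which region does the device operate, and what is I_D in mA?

Saturation; I_D = 0.821 mA

V_GS = V_G − V_S = 3.56 − 1.84 = 1.72 V; V_DS = V_D − V_S = 6.98 − 1.84 = 5.14 V.
V_ov = V_GS − V_th = 1.72 − 0.795 = 0.925 V.
Since V_DS = 5.14 V ≥ V_ov = 0.925 V, the device is in saturation.
I_D = ½ k_n V_ov² = 0.5 × 1.92 × 0.925² = 0.821 mA.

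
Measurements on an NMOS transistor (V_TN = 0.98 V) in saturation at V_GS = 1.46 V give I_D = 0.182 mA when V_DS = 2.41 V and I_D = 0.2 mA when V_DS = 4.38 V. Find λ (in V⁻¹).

With V_GS fixed, I_D ∝ (1 + λ V_DS) in saturation, so I_D2/I_D1 = (1 + λ V_DS2)/(1 + λ V_DS1).
0.2/0.182 = 1.099 = (1 + 4.38 λ)/(1 + 2.41 λ).
Solving: λ (I_D1 V_DS2 − I_D2 V_DS1) = I_D2 − I_D1, so λ = (0.2 − 0.182) / (0.182 × 4.38 − 0.2 × 2.41) = 0.018 / 0.315 = 0.0571 V⁻¹.

λ = 0.0571 V⁻¹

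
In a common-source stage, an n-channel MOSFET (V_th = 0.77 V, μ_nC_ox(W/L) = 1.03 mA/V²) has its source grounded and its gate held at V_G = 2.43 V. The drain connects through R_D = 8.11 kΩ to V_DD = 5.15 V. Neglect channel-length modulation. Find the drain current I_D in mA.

I_D = 0.587 mA

V_GS = V_G = 2.43 V, so V_ov = 2.43 − 0.77 = 1.66 V.
Assume saturation: I_D = ½ k_n V_ov² = 0.5 × 1.03 × 1.66² = 1.42 mA, giving V_DS = V_DD − I_D R_D = 5.15 − 1.42 × 8.11 = -6.36 V.
But -6.36 V < V_ov = 1.66 V, so the device is actually in triode.
In triode I_D = k_n[V_ov V_DS − ½ V_DS²] and I_D = (V_DD − V_DS)/R_D. Equating: 4.18 V_DS² − 14.87 V_DS + 5.15 = 0, giving V_DS = 0.389 V (the root below V_ov).
I_D = (5.15 − 0.389) / 8.11 = 0.587 mA.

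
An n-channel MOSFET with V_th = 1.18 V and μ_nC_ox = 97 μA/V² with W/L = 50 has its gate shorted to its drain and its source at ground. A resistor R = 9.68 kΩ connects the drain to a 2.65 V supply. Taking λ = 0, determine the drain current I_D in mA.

I_D = 0.128 mA

With gate tied to drain, V_GS = V_DS ≥ V_GS − V_th, so the device is in saturation.
k_n = μ_nC_ox · (W/L) = 4.85 mA/V².
KCL at the drain: ½ k_n (V_GS − V_th)² = (V_DD − V_GS)/R.
Let x = V_GS − 1.18. Then 23.5 x² + x − 1.47 = 0, giving x = 0.23 V (positive root), so V_GS = 1.41 V.
I_D = (V_DD − V_GS)/R = (2.65 − 1.41) / 9.68 = 0.128 mA.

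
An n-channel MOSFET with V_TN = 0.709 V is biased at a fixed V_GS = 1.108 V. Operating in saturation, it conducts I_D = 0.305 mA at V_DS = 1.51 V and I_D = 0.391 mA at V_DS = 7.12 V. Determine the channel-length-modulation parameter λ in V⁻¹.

With V_GS fixed, I_D ∝ (1 + λ V_DS) in saturation, so I_D2/I_D1 = (1 + λ V_DS2)/(1 + λ V_DS1).
0.391/0.305 = 1.282 = (1 + 7.12 λ)/(1 + 1.51 λ).
Solving: λ (I_D1 V_DS2 − I_D2 V_DS1) = I_D2 − I_D1, so λ = (0.391 − 0.305) / (0.305 × 7.12 − 0.391 × 1.51) = 0.086 / 1.58 = 0.0544 V⁻¹.

λ = 0.0544 V⁻¹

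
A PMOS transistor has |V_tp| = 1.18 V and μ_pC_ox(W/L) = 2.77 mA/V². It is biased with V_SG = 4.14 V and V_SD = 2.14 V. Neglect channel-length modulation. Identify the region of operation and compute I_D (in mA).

Triode; I_D = 11.2 mA

V_ov = V_SG − |V_tp| = 4.14 − 1.18 = 2.96 V.
Since V_SD = 2.14 V < V_ov = 2.96 V, the device is in the triode region.
I_D = k_p [V_ov · V_SD − ½ V_SD²] = 2.77 × [2.96 × 2.14 − 0.5 × 2.14²] = 11.2 mA.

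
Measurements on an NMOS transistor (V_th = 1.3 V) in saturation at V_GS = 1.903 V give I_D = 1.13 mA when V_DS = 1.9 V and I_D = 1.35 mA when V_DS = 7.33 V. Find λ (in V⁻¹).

With V_GS fixed, I_D ∝ (1 + λ V_DS) in saturation, so I_D2/I_D1 = (1 + λ V_DS2)/(1 + λ V_DS1).
1.35/1.13 = 1.195 = (1 + 7.33 λ)/(1 + 1.9 λ).
Solving: λ (I_D1 V_DS2 − I_D2 V_DS1) = I_D2 − I_D1, so λ = (1.35 − 1.13) / (1.13 × 7.33 − 1.35 × 1.9) = 0.22 / 5.72 = 0.0385 V⁻¹.

λ = 0.0385 V⁻¹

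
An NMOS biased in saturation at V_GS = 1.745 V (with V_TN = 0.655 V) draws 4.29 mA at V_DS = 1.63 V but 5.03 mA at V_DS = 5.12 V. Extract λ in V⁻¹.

With V_GS fixed, I_D ∝ (1 + λ V_DS) in saturation, so I_D2/I_D1 = (1 + λ V_DS2)/(1 + λ V_DS1).
5.03/4.29 = 1.172 = (1 + 5.12 λ)/(1 + 1.63 λ).
Solving: λ (I_D1 V_DS2 − I_D2 V_DS1) = I_D2 − I_D1, so λ = (5.03 − 4.29) / (4.29 × 5.12 − 5.03 × 1.63) = 0.74 / 13.8 = 0.0538 V⁻¹.

λ = 0.0538 V⁻¹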